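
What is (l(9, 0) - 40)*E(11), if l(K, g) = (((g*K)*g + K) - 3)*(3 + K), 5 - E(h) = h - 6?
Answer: 0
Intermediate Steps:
E(h) = 11 - h (E(h) = 5 - (h - 6) = 5 - (-6 + h) = 5 + (6 - h) = 11 - h)
l(K, g) = (3 + K)*(-3 + K + K*g²) (l(K, g) = (((K*g)*g + K) - 3)*(3 + K) = ((K*g² + K) - 3)*(3 + K) = ((K + K*g²) - 3)*(3 + K) = (-3 + K + K*g²)*(3 + K) = (3 + K)*(-3 + K + K*g²))
(l(9, 0) - 40)*E(11) = ((-9 + 9² + 9²*0² + 3*9*0²) - 40)*(11 - 1*11) = ((-9 + 81 + 81*0 + 3*9*0) - 40)*(11 - 11) = ((-9 + 81 + 0 + 0) - 40)*0 = (72 - 40)*0 = 32*0 = 0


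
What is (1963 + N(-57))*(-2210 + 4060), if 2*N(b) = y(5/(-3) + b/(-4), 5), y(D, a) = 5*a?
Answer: 3654675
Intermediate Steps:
N(b) = 25/2 (N(b) = (5*5)/2 = (1/2)*25 = 25/2)
(1963 + N(-57))*(-2210 + 4060) = (1963 + 25/2)*(-2210 + 4060) = (3951/2)*1850 = 3654675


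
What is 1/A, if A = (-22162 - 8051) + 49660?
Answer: 1/19447 ≈ 5.1422e-5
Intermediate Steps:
A = 19447 (A = -30213 + 49660 = 19447)
1/A = 1/19447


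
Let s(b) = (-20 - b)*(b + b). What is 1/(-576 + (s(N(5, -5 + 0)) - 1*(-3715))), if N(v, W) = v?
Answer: 1/2889 ≈ 0.00034614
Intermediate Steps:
s(b) = 2*b*(-20 - b) (s(b) = (-20 - b)*(2*b) = 2*b*(-20 - b))
1/(-576 + (s(N(5, -5 + 0)) - 1*(-3715))) = 1/(-576 + (-2*5*(20 + 5) - 1*(-3715))) = 1/(-576 + (-2*5*25 + 3715)) = 1/(-576 + (-250 + 3715)) = 1/(-576 + 3465) = 1/2889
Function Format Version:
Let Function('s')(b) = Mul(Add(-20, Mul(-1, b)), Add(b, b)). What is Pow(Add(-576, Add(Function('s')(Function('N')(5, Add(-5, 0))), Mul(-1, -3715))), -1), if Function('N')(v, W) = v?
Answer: Rational(1, 2889) ≈ 0.00034614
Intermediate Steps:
Function('s')(b) = Mul(2, b, Add(-20, Mul(-1, b))) (Function('s')(b) = Mul(Add(-20, Mul(-1, b)), Mul(2, b)) = Mul(2, b, Add(-20, Mul(-1, b))))
Pow(Add(-576, Add(Function('s')(Function('N')(5, Add(-5, 0))), Mul(-1, -3715))), -1) = Pow(Add(-576, Add(Mul(-2, 5, Add(20, 5)), Mul(-1, -3715))), -1) = Pow(Add(-576, Add(Mul(-2, 5, 25), 3715)), -1) = Pow(Add(-576, Add(-250, 3715)), -1) = Pow(Add(-576, 3465), -1) = Pow(2889, -1) = Rational(1, 2889)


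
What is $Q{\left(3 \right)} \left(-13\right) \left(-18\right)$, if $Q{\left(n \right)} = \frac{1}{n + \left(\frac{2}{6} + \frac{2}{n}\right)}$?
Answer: $\frac{117}{2} \approx 58.5$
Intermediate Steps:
$Q{\left(n \right)} = \frac{1}{\frac{1}{3} + n + \frac{2}{n}}$ ($Q{\left(n \right)} = \frac{1}{n + \left(2 \cdot \frac{1}{6} + \frac{2}{n}\right)} = \frac{1}{n + \left(\frac{1}{3} + \frac{2}{n}\right)} = \frac{1}{\frac{1}{3} + n + \frac{2}{n}}$)
$Q{\left(3 \right)} \left(-13\right) \left(-18\right) = 3 \cdot 3 \frac{1}{6 + 3 + 3 \cdot 3^{2}} \left(-13\right) \left(-18\right) = 3 \cdot 3 \frac{1}{6 + 3 + 3 \cdot 9} \left(-13\right) \left(-18\right) = 3 \cdot 3 \frac{1}{6 + 3 + 27} \left(-13\right) \left(-18\right) = 3 \cdot 3 \cdot \frac{1}{36} \left(-13\right) \left(-18\right) = \frac{1}{4} \left(-13\right) \left(-18\right) = \left(- \frac{13}{4}\right) \left(-18\right) = \frac{117}{2}$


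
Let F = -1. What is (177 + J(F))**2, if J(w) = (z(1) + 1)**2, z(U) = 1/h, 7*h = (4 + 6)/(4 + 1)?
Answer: 622521/16 ≈ 38908.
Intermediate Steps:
h = 2/7 (h = ((4 + 6)/(4 + 1))/7 = (10/5)/7 = (10*(1/5))/7 = (1/7)*2 = 2/7 ≈ 0.28571)
z(U) = 7/2 (z(U) = 1/(2/7) = 7/2)
J(w) = 81/4 (J(w) = (7/2 + 1)**2 = (9/2)**2 = 81/4)
(177 + J(F))**2 = (177 + 81/4)**2 = (789/4)**2 = 622521/16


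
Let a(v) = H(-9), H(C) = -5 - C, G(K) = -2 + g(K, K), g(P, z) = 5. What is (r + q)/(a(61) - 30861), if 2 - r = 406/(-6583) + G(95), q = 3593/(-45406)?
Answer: 10487089/318048097834 ≈ 3.2973e-5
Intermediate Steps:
G(K) = 3 (G(K) = -2 + 5 = 3)
q = -3593/45406 (q = 3593*(-1/45406) = -3593/45406 ≈ -0.079131)
a(v) = 4 (a(v) = -5 - 1*(-9) = -5 + 9 = 4)
r = -213/227 (r = 2 - (406/(-6583) + 3) = 2 - (406*(-1/6583) + 3) = 2 - (-14/227 + 3) = 2 - 1*667/227 = 2 - 667/227 = -213/227 ≈ -0.93833)
(r + q)/(a(61) - 30861) = (-213/227 - 3593/45406)/(4 - 30861) = -10487089/10307162/(-30857) = -10487089/10307162*(-1/30857) = 10487089/318048097834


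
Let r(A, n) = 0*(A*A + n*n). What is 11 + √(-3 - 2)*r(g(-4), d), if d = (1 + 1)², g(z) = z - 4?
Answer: 11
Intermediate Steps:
g(z) = -4 + z
d = 4 (d = 2² = 4)
r(A, n) = 0 (r(A, n) = 0*(A² + n²) = 0)
11 + √(-3 - 2)*r(g(-4), d) = 11 + √(-3 - 2)*0 = 11 + √(-5)*0 = 11 + (I*√5)*0 = 11 + 0 = 11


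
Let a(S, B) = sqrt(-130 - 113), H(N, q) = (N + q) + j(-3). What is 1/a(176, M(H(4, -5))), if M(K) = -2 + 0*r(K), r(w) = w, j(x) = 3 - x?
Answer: -I*sqrt(3)/27 ≈ -0.06415*I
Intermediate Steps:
H(N, q) = 6 + N + q (H(N, q) = (N + q) + (3 - 1*(-3)) = (N + q) + (3 + 3) = (N + q) + 6 = 6 + N + q)
M(K) = -2 (M(K) = -2 + 0*K = -2 + 0 = -2)
a(S, B) = 9*I*sqrt(3) (a(S, B) = sqrt(-243) = 9*I*sqrt(3))
1/a(176, M(H(4, -5))) = 1/(9*I*sqrt(3)) = -I*sqrt(3)/27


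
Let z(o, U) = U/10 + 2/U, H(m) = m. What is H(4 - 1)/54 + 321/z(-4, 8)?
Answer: 38527/126 ≈ 305.77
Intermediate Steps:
z(o, U) = 2/U + U/10 (z(o, U) = U*(⅒) + 2/U = U/10 + 2/U = 2/U + U/10)
H(4 - 1)/54 + 321/z(-4, 8) = (4 - 1)/54 + 321/(2/8 + (⅒)*8) = 3*(1/54) + 321/(2*(⅛) + ⅘) = 1/18 + 321/(¼ + ⅘) = 1/18 + 321/(21/20) = 1/18 + 321*(20/21) = 1/18 + 2140/7 = 38527/126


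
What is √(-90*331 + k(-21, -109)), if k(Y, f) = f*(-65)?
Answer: I*√22705 ≈ 150.68*I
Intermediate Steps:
k(Y, f) = -65*f
√(-90*331 + k(-21, -109)) = √(-90*331 - 65*(-109)) = √(-29790 + 7085) = √(-22705) = I*√22705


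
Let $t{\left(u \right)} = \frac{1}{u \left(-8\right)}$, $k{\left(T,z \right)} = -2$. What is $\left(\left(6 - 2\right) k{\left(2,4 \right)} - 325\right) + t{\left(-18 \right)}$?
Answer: $- \frac{47951}{144} \approx -332.99$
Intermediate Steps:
$t{\left(u \right)} = - \frac{1}{8 u}$ ($t{\left(u \right)} = \frac{1}{u} \left(- \frac{1}{8}\right) = - \frac{1}{8 u}$)
$\left(\left(6 - 2\right) k{\left(2,4 \right)} - 325\right) + t{\left(-18 \right)} = \left(\left(6 - 2\right) \left(-2\right) - 325\right) - \frac{1}{8 \left(-18\right)} = \left(4 \left(-2\right) - 325\right) - - \frac{1}{144} = \left(-8 - 325\right) + \frac{1}{144} = -333 + \frac{1}{144} = - \frac{47951}{144}$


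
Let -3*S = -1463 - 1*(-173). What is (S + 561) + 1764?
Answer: 2755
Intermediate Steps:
S = 430 (S = -(-1463 - 1*(-173))/3 = -(-1463 + 173)/3 = -⅓*(-1290) = 430)
(S + 561) + 1764 = (430 + 561) + 1764 = 991 + 1764 = 2755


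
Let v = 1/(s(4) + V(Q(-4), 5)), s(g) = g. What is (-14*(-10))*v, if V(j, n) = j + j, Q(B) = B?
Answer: -35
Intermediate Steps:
V(j, n) = 2*j
v = -¼ (v = 1/(4 + 2*(-4)) = 1/(4 - 8) = 1/(-4) = -¼ ≈ -0.25000)
(-14*(-10))*v = -14*(-10)*(-¼) = 140*(-¼) = -35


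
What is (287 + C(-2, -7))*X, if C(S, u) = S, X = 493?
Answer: 140505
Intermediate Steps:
(287 + C(-2, -7))*X = (287 - 2)*493 = 285*493 = 140505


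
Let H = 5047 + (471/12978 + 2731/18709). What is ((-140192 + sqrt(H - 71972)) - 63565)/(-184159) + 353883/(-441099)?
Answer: 8235423182/27077450247 - I*sqrt(438390745227132723354)/14904933342306 ≈ 0.30414 - 0.0014048*I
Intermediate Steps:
H = 408494372917/80935134 (H = 5047 + (471*(1/12978) + 2731*(1/18709)) = 5047 + (157/4326 + 2731/18709) = 5047 + 14751619/80935134 = 408494372917/80935134 ≈ 5047.2)
((-140192 + sqrt(H - 71972)) - 63565)/(-184159) + 353883/(-441099) = ((-140192 + sqrt(408494372917/80935134 - 71972)) - 63565)/(-184159) + 353883/(-441099) = ((-140192 + sqrt(-5416569091331/80935134)) - 63565)*(-1/184159) + 353883*(-1/441099) = ((-140192 + I*sqrt(438390745227132723354)/80935134) - 63565)*(-1/184159) - 117961/147033 = (-203757 + I*sqrt(438390745227132723354)/80935134)*(-1/184159) - 117961/147033 = (203757/184159 - I*sqrt(438390745227132723354)/14904933342306) - 117961/147033 = 8235423182/27077450247 - I*sqrt(438390745227132723354)/14904933342306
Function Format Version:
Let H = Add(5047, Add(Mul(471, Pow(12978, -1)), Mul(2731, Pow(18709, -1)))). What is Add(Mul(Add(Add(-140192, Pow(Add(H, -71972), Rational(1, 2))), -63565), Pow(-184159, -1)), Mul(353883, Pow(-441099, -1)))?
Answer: Add(Rational(8235423182, 27077450247), Mul(Rational(-1, 14904933342306), I, Pow(438390745227132723354, Rational(1, 2)))) ≈ Add(0.30414, Mul(-0.0014048, I))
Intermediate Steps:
H = Rational(408494372917, 80935134) (H = Add(5047, Add(Mul(471, Rational(1, 12978)), Mul(2731, Rational(1, 18709)))) = Add(5047, Add(Rational(157, 4326), Rational(2731, 18709))) = Add(5047, Rational(14751619, 80935134)) = Rational(408494372917, 80935134) ≈ 5047.2)
Add(Mul(Add(Add(-140192, Pow(Add(H, -71972), Rational(1, 2))), -63565), Pow(-184159, -1)), Mul(353883, Pow(-441099, -1))) = Add(Mul(Add(Add(-140192, Pow(Add(Rational(408494372917, 80935134), -71972), Rational(1, 2))), -63565), Pow(-184159, -1)), Mul(353883, Pow(-441099, -1))) = Add(Mul(Add(Add(-140192, Pow(Rational(-5416569091331, 80935134), Rational(1, 2))), -63565), Rational(-1, 184159)), Mul(353883, Rational(-1, 441099))) = Add(Mul(Add(Add(-140192, Mul(Rational(1, 80935134), I, Pow(438390745227132723354, Rational(1, 2)))), -63565), Rational(-1, 184159)), Rational(-117961, 147033)) = Add(Mul(Add(-203757, Mul(Rational(1, 80935134), I, Pow(438390745227132723354, Rational(1, 2)))), Rational(-1, 184159)), Rational(-117961, 147033)) = Add(Add(Rational(203757, 184159), Mul(Rational(-1, 14904933342306), I, Pow(438390745227132723354, Rational(1, 2)))), Rational(-117961, 147033)) = Add(Rational(8235423182, 27077450247), Mul(Rational(-1, 14904933342306), I, Pow(438390745227132723354, Rational(1, 2))))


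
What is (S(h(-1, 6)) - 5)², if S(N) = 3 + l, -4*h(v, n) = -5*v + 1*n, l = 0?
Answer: 4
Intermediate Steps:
h(v, n) = -n/4 + 5*v/4 (h(v, n) = -(-5*v + 1*n)/4 = -(-5*v + n)/4 = -(n - 5*v)/4 = -n/4 + 5*v/4)
S(N) = 3 (S(N) = 3 + 0 = 3)
(S(h(-1, 6)) - 5)² = (3 - 5)² = (-2)² = 4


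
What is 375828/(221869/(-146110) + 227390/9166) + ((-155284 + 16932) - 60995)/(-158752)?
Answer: 39955073079463209861/2475761383452896 ≈ 16139.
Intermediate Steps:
375828/(221869/(-146110) + 227390/9166) + ((-155284 + 16932) - 60995)/(-158752) = 375828/(221869*(-1/146110) + 227390*(1/9166)) + (-138352 - 60995)*(-1/158752) = 375828/(-221869/146110 + 113695/4583) - 199347*(-1/158752) = 375828/(15595150823/669622130) + 199347/158752 = 375828*(669622130/15595150823) + 199347/158752 = 251662745873640/15595150823 + 199347/158752 = 39955073079463209861/2475761383452896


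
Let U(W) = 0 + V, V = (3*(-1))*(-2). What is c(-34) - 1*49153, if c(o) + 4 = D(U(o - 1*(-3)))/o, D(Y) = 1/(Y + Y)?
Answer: -20056057/408 ≈ -49157.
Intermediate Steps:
V = 6 (V = -3*(-2) = 6)
U(W) = 6 (U(W) = 0 + 6 = 6)
D(Y) = 1/(2*Y)
c(o) = -4 + 1/(12*o) (c(o) = -4 + ((1/2)/6)/o = -4 + ((1/2)*(1/6))/o = -4 + 1/(12*o))
c(-34) - 1*49153 = (-4 + (1/12)/(-34)) - 1*49153 = (-4 + (1/12)*(-1/34)) - 49153 = (-4 - 1/408) - 49153 = -1633/408 - 49153 = -20056057/408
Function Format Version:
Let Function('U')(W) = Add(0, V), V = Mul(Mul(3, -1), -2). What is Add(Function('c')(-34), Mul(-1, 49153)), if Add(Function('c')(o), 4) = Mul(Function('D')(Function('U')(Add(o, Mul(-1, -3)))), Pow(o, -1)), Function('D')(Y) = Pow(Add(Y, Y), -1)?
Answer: Rational(-20056057, 408) ≈ -49157.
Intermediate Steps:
V = 6 (V = Mul(-3, -2) = 6)
Function('U')(W) = 6 (Function('U')(W) = Add(0, 6) = 6)
Function('D')(Y) = Mul(Rational(1, 2), Pow(Y, -1)) (Function('D')(Y) = Pow(Mul(2, Y), -1) = Mul(Rational(1, 2), Pow(Y, -1)))
Function('c')(o) = Add(-4, Mul(Rational(1, 12), Pow(o, -1))) (Function('c')(o) = Add(-4, Mul(Mul(Rational(1, 2), Pow(6, -1)), Pow(o, -1))) = Add(-4, Mul(Mul(Rational(1, 2), Rational(1, 6)), Pow(o, -1))) = Add(-4, Mul(Rational(1, 12), Pow(o, -1))))
Add(Function('c')(-34), Mul(-1, 49153)) = Add(Add(-4, Mul(Rational(1, 12), Pow(-34, -1))), Mul(-1, 49153)) = Add(Add(-4, Mul(Rational(1, 12), Rational(-1, 34))), -49153) = Add(Add(-4, Rational(-1, 408)), -49153) = Add(Rational(-1633, 408), -49153) = Rational(-20056057, 408)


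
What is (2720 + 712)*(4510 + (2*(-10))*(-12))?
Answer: 16302000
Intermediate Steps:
(2720 + 712)*(4510 + (2*(-10))*(-12)) = 3432*(4510 - 20*(-12)) = 3432*(4510 + 240) = 3432*4750 = 16302000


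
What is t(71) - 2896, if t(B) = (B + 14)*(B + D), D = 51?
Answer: 7474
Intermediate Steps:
t(B) = (14 + B)*(51 + B) (t(B) = (B + 14)*(B + 51) = (14 + B)*(51 + B))
t(71) - 2896 = (714 + 71**2 + 65*71) - 2896 = (714 + 5041 + 4615) - 2896 = 10370 - 2896 = 7474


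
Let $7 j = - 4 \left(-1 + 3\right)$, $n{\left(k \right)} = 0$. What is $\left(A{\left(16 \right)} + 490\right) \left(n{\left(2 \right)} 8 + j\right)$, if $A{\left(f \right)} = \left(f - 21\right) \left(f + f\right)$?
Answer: $- \frac{2640}{7} \approx -377.14$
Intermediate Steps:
$j = - \frac{8}{7}$ ($j = \frac{\left(-4\right) \left(-1 + 3\right)}{7} = \frac{\left(-4\right) 2}{7} = \frac{1}{7} \left(-8\right) = - \frac{8}{7} \approx -1.1429$)
$A{\left(f \right)} = 2 f \left(-21 + f\right)$ ($A{\left(f \right)} = \left(-21 + f\right) 2 f = 2 f \left(-21 + f\right)$)
$\left(A{\left(16 \right)} + 490\right) \left(n{\left(2 \right)} 8 + j\right) = \left(2 \cdot 16 \left(-21 + 16\right) + 490\right) \left(0 \cdot 8 - \frac{8}{7}\right) = \left(2 \cdot 16 \left(-5\right) + 490\right) \left(0 - \frac{8}{7}\right) = \left(-160 + 490\right) \left(- \frac{8}{7}\right) = 330 \left(- \frac{8}{7}\right) = - \frac{2640}{7}$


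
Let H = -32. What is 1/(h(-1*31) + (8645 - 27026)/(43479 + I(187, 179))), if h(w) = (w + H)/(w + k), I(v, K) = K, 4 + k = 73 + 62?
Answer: -2182900/2294277 ≈ -0.95145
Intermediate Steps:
k = 131 (k = -4 + (73 + 62) = -4 + 135 = 131)
h(w) = (-32 + w)/(131 + w) (h(w) = (w - 32)/(w + 131) = (-32 + w)/(131 + w))
1/(h(-1*31) + (8645 - 27026)/(43479 + I(187, 179))) = 1/((-32 - 1*31)/(131 - 1*31) + (8645 - 27026)/(43479 + 179)) = 1/((-32 - 31)/(131 - 31) - 18381/43658) = 1/(-63/100 - 18381*1/43658) = 1/((1/100)*(-63) - 18381/43658) = 1/(-63/100 - 18381/43658) = 1/(-2294277/2182900) = -2182900/2294277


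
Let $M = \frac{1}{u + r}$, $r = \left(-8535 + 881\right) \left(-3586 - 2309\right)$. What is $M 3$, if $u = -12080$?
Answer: $\frac{3}{45108250} \approx 6.6507 \cdot 10^{-8}$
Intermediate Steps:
$r = 45120330$ ($r = \left(-7654\right) \left(-5895\right) = 45120330$)
$M = \frac{1}{45108250}$ ($M = \frac{1}{-12080 + 45120330} = \frac{1}{45108250} \approx 2.2169 \cdot 10^{-8}$)
$M 3 = \frac{1}{45108250} \cdot 3 = \frac{3}{45108250}$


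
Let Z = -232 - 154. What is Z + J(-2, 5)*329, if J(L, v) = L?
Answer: -1044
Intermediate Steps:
Z = -386
Z + J(-2, 5)*329 = -386 - 2*329 = -386 - 658 = -1044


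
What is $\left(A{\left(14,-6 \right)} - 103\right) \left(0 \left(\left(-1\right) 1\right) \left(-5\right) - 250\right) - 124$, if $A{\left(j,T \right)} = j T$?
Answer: $46626$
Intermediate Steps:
$A{\left(j,T \right)} = T j$
$\left(A{\left(14,-6 \right)} - 103\right) \left(0 \left(\left(-1\right) 1\right) \left(-5\right) - 250\right) - 124 = \left(\left(-6\right) 14 - 103\right) \left(0 \left(\left(-1\right) 1\right) \left(-5\right) - 250\right) - 124 = \left(-84 - 103\right) \left(0 \left(-1\right) \left(-5\right) - 250\right) - 124 = - 187 \left(0 \left(-5\right) - 250\right) - 124 = - 187 \left(0 - 250\right) - 124 = \left(-187\right) \left(-250\right) - 124 = 46750 - 124 = 46626$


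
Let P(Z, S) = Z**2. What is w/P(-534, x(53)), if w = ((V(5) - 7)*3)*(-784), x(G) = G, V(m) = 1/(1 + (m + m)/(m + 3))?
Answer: 11564/213867 ≈ 0.054071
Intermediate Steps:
V(m) = 1/(1 + 2*m/(3 + m)) (V(m) = 1/(1 + (2*m)/(3 + m)) = 1/(1 + 2*m/(3 + m)))
w = 46256/3 (w = (((3 + 5)/(3*(1 + 5)) - 7)*3)*(-784) = (((1/3)*8/6 - 7)*3)*(-784) = (((1/3)*(1/6)*8 - 7)*3)*(-784) = ((4/9 - 7)*3)*(-784) = -59/9*3*(-784) = -59/3*(-784) = 46256/3 ≈ 15419.)
w/P(-534, x(53)) = 46256/(3*((-534)**2)) = (46256/3)/285156 = (46256/3)*(1/285156) = 11564/213867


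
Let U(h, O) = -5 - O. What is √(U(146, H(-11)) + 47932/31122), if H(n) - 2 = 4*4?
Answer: I*√577377073/5187 ≈ 4.6325*I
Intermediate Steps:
H(n) = 18 (H(n) = 2 + 4*4 = 2 + 16 = 18)
√(U(146, H(-11)) + 47932/31122) = √((-5 - 1*18) + 47932/31122) = √((-5 - 18) + 47932*(1/31122)) = √(-23 + 23966/15561) = √(-333937/15561) = I*√577377073/5187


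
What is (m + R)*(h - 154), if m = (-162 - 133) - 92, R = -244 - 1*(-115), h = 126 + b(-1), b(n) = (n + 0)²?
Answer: 13932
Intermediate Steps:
b(n) = n²
h = 127 (h = 126 + (-1)² = 126 + 1 = 127)
R = -129 (R = -244 + 115 = -129)
m = -387 (m = -295 - 92 = -387)
(m + R)*(h - 154) = (-387 - 129)*(127 - 154) = -516*(-27) = 13932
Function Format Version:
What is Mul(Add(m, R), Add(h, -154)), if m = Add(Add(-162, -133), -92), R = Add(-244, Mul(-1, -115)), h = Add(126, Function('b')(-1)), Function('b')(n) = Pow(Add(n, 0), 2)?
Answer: 13932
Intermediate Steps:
Function('b')(n) = Pow(n, 2)
h = 127 (h = Add(126, Pow(-1, 2)) = Add(126, 1) = 127)
R = -129 (R = Add(-244, 115) = -129)
m = -387 (m = Add(-295, -92) = -387)
Mul(Add(m, R), Add(h, -154)) = Mul(Add(-387, -129), Add(127, -154)) = Mul(-516, -27) = 13932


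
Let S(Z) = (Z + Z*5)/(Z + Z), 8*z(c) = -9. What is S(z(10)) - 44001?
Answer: -43998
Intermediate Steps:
z(c) = -9/8 (z(c) = (⅛)*(-9) = -9/8)
S(Z) = 3 (S(Z) = (Z + 5*Z)/((2*Z)) = (6*Z)*(1/(2*Z)) = 3)
S(z(10)) - 44001 = 3 - 44001 = -43998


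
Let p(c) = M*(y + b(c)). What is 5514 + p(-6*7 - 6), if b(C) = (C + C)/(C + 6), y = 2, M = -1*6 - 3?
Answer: 38328/7 ≈ 5475.4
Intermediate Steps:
M = -9 (M = -6 - 3 = -9)
b(C) = 2*C/(6 + C) (b(C) = (2*C)/(6 + C) = 2*C/(6 + C))
p(c) = -18 - 18*c/(6 + c) (p(c) = -9*(2 + 2*c/(6 + c)) = -18 - 18*c/(6 + c))
5514 + p(-6*7 - 6) = 5514 + 36*(-3 - (-6*7 - 6))/(6 + (-6*7 - 6)) = 5514 + 36*(-3 - (-42 - 6))/(6 + (-42 - 6)) = 5514 + 36*(-3 - 1*(-48))/(6 - 48) = 5514 + 36*(-3 + 48)/(-42) = 5514 + 36*(-1/42)*45 = 5514 - 270/7 = 38328/7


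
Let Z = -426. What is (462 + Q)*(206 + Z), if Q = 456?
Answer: -201960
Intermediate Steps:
(462 + Q)*(206 + Z) = (462 + 456)*(206 - 426) = 918*(-220) = -201960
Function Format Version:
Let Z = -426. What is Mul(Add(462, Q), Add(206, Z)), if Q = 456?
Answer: -201960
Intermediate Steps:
Mul(Add(462, Q), Add(206, Z)) = Mul(Add(462, 456), Add(206, -426)) = Mul(918, -220) = -201960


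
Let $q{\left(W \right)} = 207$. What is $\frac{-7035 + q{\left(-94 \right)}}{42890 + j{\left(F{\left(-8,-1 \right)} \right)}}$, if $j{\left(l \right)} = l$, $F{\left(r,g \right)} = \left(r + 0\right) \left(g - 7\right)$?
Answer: $- \frac{1138}{7159} \approx -0.15896$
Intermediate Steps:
$F{\left(r,g \right)} = r \left(-7 + g\right)$
$\frac{-7035 + q{\left(-94 \right)}}{42890 + j{\left(F{\left(-8,-1 \right)} \right)}} = \frac{-7035 + 207}{42890 - 8 \left(-7 - 1\right)} = - \frac{6828}{42890 - -64} = - \frac{6828}{42890 + 64} = - \frac{6828}{42954} = \left(-6828\right) \frac{1}{42954} = - \frac{1138}{7159}$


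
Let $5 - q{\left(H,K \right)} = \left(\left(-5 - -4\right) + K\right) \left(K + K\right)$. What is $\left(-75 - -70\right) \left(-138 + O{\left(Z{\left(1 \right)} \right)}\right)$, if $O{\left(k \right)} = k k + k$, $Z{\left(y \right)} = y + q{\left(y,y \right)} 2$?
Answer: $30$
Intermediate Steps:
$q{\left(H,K \right)} = 5 - 2 K \left(-1 + K\right)$ ($q{\left(H,K \right)} = 5 - \left(\left(-5 - -4\right) + K\right) \left(K + K\right) = 5 - \left(\left(-5 + 4\right) + K\right) 2 K = 5 - \left(-1 + K\right) 2 K = 5 - 2 K \left(-1 + K\right)$)
$Z{\left(y \right)} = 10 - 4 y^{2} + 5 y$ ($Z{\left(y \right)} = y + \left(5 - 2 y^{2} + 2 y\right) 2 = y + \left(10 - 4 y^{2} + 4 y\right) = 10 - 4 y^{2} + 5 y$)
$O{\left(k \right)} = k + k^{2}$ ($O{\left(k \right)} = k^{2} + k = k + k^{2}$)
$\left(-75 - -70\right) \left(-138 + O{\left(Z{\left(1 \right)} \right)}\right) = \left(-75 - -70\right) \left(-138 + \left(10 - 4 \cdot 1^{2} + 5 \cdot 1\right) \left(1 + \left(10 - 4 \cdot 1^{2} + 5 \cdot 1\right)\right)\right) = \left(-75 + 70\right) \left(-138 + \left(10 - 4 + 5\right) \left(1 + \left(10 - 4 + 5\right)\right)\right) = - 5 \left(-138 + \left(10 - 4 + 5\right) \left(1 + \left(10 - 4 + 5\right)\right)\right) = - 5 \left(-138 + 11 \left(1 + 11\right)\right) = - 5 \left(-138 + 11 \cdot 12\right) = - 5 \left(-138 + 132\right) = \left(-5\right) \left(-6\right) = 30$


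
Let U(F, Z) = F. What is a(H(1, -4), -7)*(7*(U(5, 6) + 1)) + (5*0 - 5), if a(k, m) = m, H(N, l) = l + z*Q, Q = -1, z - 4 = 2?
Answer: -299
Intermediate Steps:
z = 6 (z = 4 + 2 = 6)
H(N, l) = -6 + l (H(N, l) = l + 6*(-1) = l - 6 = -6 + l)
a(H(1, -4), -7)*(7*(U(5, 6) + 1)) + (5*0 - 5) = -49*(5 + 1) + (5*0 - 5) = -49*6 + (0 - 5) = -7*42 - 5 = -294 - 5 = -299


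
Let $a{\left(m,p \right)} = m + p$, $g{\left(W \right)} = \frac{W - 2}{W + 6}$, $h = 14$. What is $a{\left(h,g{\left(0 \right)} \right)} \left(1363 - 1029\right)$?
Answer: $\frac{13694}{3} \approx 4564.7$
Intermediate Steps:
$g{\left(W \right)} = \frac{-2 + W}{6 + W}$
$a{\left(h,g{\left(0 \right)} \right)} \left(1363 - 1029\right) = \left(14 + \frac{-2 + 0}{6 + 0}\right) \left(1363 - 1029\right) = \left(14 + \frac{1}{6} \left(-2\right)\right) 334 = \left(14 - \frac{1}{3}\right) 334 = \frac{41}{3} \cdot 334 = \frac{13694}{3}$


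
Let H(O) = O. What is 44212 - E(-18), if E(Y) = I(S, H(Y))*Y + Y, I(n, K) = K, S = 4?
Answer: 43906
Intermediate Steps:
E(Y) = Y + Y² (E(Y) = Y*Y + Y = Y² + Y = Y + Y²)
44212 - E(-18) = 44212 - (-18)*(1 - 18) = 44212 - (-18)*(-17) = 44212 - 1*306 = 44212 - 306 = 43906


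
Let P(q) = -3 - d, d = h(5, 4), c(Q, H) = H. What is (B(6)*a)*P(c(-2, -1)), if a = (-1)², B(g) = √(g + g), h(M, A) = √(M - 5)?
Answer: -6*√3 ≈ -10.392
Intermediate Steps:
h(M, A) = √(-5 + M)
d = 0 (d = √(-5 + 5) = √0 = 0)
P(q) = -3 (P(q) = -3 - 1*0 = -3 + 0 = -3)
B(g) = √2*√g (B(g) = √(2*g) = √2*√g)
a = 1
(B(6)*a)*P(c(-2, -1)) = ((√2*√6)*1)*(-3) = ((2*√3)*1)*(-3) = (2*√3)*(-3) = -6*√3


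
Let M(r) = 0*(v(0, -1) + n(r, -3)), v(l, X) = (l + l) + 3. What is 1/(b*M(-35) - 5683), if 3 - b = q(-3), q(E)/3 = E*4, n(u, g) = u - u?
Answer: -1/5683 ≈ -0.00017596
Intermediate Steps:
v(l, X) = 3 + 2*l (v(l, X) = 2*l + 3 = 3 + 2*l)
n(u, g) = 0
q(E) = 12*E (q(E) = 3*(E*4) = 3*(4*E) = 12*E)
M(r) = 0 (M(r) = 0*((3 + 2*0) + 0) = 0*((3 + 0) + 0) = 0*(3 + 0) = 0*3 = 0)
b = 39 (b = 3 - 12*(-3) = 3 - 1*(-36) = 3 + 36 = 39)
1/(b*M(-35) - 5683) = 1/(39*0 - 5683) = 1/(0 - 5683) = 1/(-5683) = -1/5683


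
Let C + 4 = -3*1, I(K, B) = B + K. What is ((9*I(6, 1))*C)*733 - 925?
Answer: -324178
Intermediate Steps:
C = -7 (C = -4 - 3*1 = -4 - 3 = -7)
((9*I(6, 1))*C)*733 - 925 = ((9*(1 + 6))*(-7))*733 - 925 = ((9*7)*(-7))*733 - 925 = (63*(-7))*733 - 925 = -441*733 - 925 = -323253 - 925 = -324178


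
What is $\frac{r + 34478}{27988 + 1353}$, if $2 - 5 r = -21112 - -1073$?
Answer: $\frac{192431}{146705} \approx 1.3117$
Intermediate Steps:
$r = \frac{20041}{5}$ ($r = \frac{2}{5} - \frac{-21112 - -1073}{5} = \frac{2}{5} - \frac{-21112 + 1073}{5} = \frac{2}{5} - - \frac{20039}{5} = \frac{2}{5} + \frac{20039}{5} = \frac{20041}{5} \approx 4008.2$)
$\frac{r + 34478}{27988 + 1353} = \frac{\frac{20041}{5} + 34478}{27988 + 1353} = \frac{192431}{5 \cdot 29341} = \frac{192431}{5} \cdot \frac{1}{29341} = \frac{192431}{146705}$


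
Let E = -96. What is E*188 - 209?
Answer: -18257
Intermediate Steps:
E*188 - 209 = -96*188 - 209 = -18048 - 209 = -18257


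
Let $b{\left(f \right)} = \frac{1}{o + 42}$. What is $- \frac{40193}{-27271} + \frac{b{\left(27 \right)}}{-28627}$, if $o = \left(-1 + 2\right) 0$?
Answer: $\frac{48325383191}{32788850514} \approx 1.4738$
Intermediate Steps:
$o = 0$ ($o = 1 \cdot 0 = 0$)
$b{\left(f \right)} = \frac{1}{42}$ ($b{\left(f \right)} = \frac{1}{0 + 42} = \frac{1}{42}$)
$- \frac{40193}{-27271} + \frac{b{\left(27 \right)}}{-28627} = - \frac{40193}{-27271} + \frac{1}{42 \left(-28627\right)} = \left(-40193\right) \left(- \frac{1}{27271}\right) + \frac{1}{42} \left(- \frac{1}{28627}\right) = \frac{40193}{27271} - \frac{1}{1202334} = \frac{48325383191}{32788850514}$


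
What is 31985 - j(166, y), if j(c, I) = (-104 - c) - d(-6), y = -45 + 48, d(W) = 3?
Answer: 32258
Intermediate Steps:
y = 3
j(c, I) = -107 - c (j(c, I) = (-104 - c) - 1*3 = (-104 - c) - 3 = -107 - c)
31985 - j(166, y) = 31985 - (-107 - 1*166) = 31985 - (-107 - 166) = 31985 - 1*(-273) = 31985 + 273 = 32258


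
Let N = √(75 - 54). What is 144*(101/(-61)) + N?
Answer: -14544/61 + √21 ≈ -233.84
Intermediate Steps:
N = √21 ≈ 4.5826
144*(101/(-61)) + N = 144*(101/(-61)) + √21 = 144*(101*(-1/61)) + √21 = 144*(-101/61) + √21 = -14544/61 + √21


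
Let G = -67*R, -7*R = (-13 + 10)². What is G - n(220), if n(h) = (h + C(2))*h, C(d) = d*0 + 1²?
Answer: -339737/7 ≈ -48534.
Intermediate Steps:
R = -9/7 (R = -(-13 + 10)²/7 = -⅐*(-3)² = -⅐*9 = -9/7 ≈ -1.2857)
C(d) = 1 (C(d) = 0 + 1 = 1)
G = 603/7 (G = -67*(-9/7) = 603/7 ≈ 86.143)
n(h) = h*(1 + h) (n(h) = (h + 1)*h = (1 + h)*h = h*(1 + h))
G - n(220) = 603/7 - 220*(1 + 220) = 603/7 - 220*221 = 603/7 - 1*48620 = 603/7 - 48620 = -339737/7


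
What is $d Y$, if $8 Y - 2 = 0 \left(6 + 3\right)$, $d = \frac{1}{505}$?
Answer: $\frac{1}{2020} \approx 0.00049505$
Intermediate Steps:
$d = \frac{1}{505} \approx 0.0019802$
$Y = \frac{1}{4}$ ($Y = \frac{1}{4} + \frac{0 \left(6 + 3\right)}{8} = \frac{1}{4} + \frac{0 \cdot 9}{8} = \frac{1}{4} + \frac{1}{8} \cdot 0 = \frac{1}{4} + 0 = \frac{1}{4} \approx 0.25$)
$d Y = \frac{1}{505} \cdot \frac{1}{4} = \frac{1}{2020}$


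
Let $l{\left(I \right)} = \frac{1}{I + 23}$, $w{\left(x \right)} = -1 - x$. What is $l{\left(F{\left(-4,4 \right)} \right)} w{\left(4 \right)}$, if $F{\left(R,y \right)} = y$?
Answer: $- \frac{5}{27} \approx -0.18519$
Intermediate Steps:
$l{\left(I \right)} = \frac{1}{23 + I}$
$l{\left(F{\left(-4,4 \right)} \right)} w{\left(4 \right)} = \frac{-1 - 4}{23 + 4} = \frac{-1 - 4}{27} = \frac{1}{27} \left(-5\right) = - \frac{5}{27}$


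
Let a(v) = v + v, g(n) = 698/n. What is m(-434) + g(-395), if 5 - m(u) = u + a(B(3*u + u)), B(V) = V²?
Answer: -2380647133/395 ≈ -6.0270e+6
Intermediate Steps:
a(v) = 2*v
m(u) = 5 - u - 32*u² (m(u) = 5 - (u + 2*(3*u + u)²) = 5 - (u + 2*(4*u)²) = 5 - (u + 2*(16*u²)) = 5 - (u + 32*u²) = 5 + (-u - 32*u²) = 5 - u - 32*u²)
m(-434) + g(-395) = (5 - 1*(-434) - 32*(-434)²) + 698/(-395) = (5 + 434 - 32*188356) + 698*(-1/395) = (5 + 434 - 6027392) - 698/395 = -6026953 - 698/395 = -2380647133/395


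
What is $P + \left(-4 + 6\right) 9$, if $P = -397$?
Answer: $-379$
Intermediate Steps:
$P + \left(-4 + 6\right) 9 = -397 + \left(-4 + 6\right) 9 = -397 + 2 \cdot 9 = -397 + 18 = -379$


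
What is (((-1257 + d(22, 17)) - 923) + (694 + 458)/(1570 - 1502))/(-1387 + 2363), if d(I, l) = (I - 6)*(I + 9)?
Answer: -7085/4148 ≈ -1.7081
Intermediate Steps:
d(I, l) = (-6 + I)*(9 + I)
(((-1257 + d(22, 17)) - 923) + (694 + 458)/(1570 - 1502))/(-1387 + 2363) = (((-1257 + (-54 + 22² + 3*22)) - 923) + (694 + 458)/(1570 - 1502))/(-1387 + 2363) = (((-1257 + (-54 + 484 + 66)) - 923) + 1152/68)/976 = (((-1257 + 496) - 923) + 1152*(1/68))*(1/976) = ((-761 - 923) + 288/17)*(1/976) = (-1684 + 288/17)*(1/976) = -28340/17*1/976 = -7085/4148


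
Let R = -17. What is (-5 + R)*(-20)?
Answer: 440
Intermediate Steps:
(-5 + R)*(-20) = (-5 - 17)*(-20) = -22*(-20) = 440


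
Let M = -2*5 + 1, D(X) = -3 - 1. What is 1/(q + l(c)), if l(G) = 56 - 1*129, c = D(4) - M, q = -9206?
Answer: -1/9279 ≈ -0.00010777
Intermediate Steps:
D(X) = -4
M = -9 (M = -10 + 1 = -9)
c = 5 (c = -4 - 1*(-9) = -4 + 9 = 5)
l(G) = -73 (l(G) = 56 - 129 = -73)
1/(q + l(c)) = 1/(-9206 - 73) = 1/(-9279) = -1/9279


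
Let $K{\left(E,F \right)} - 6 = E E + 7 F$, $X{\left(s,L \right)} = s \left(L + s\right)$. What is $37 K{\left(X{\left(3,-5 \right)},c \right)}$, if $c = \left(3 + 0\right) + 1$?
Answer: $2590$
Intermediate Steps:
$c = 4$ ($c = 3 + 1 = 4$)
$K{\left(E,F \right)} = 6 + E^{2} + 7 F$ ($K{\left(E,F \right)} = 6 + \left(E E + 7 F\right) = 6 + \left(E^{2} + 7 F\right) = 6 + E^{2} + 7 F$)
$37 K{\left(X{\left(3,-5 \right)},c \right)} = 37 \left(6 + \left(3 \left(-5 + 3\right)\right)^{2} + 7 \cdot 4\right) = 37 \left(6 + \left(3 \left(-2\right)\right)^{2} + 28\right) = 37 \left(6 + \left(-6\right)^{2} + 28\right) = 37 \left(6 + 36 + 28\right) = 37 \cdot 70 = 2590$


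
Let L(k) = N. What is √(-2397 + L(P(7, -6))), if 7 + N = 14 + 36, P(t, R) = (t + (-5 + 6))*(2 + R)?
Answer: I*√2354 ≈ 48.518*I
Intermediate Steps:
P(t, R) = (1 + t)*(2 + R) (P(t, R) = (t + 1)*(2 + R) = (1 + t)*(2 + R))
N = 43 (N = -7 + (14 + 36) = -7 + 50 = 43)
L(k) = 43
√(-2397 + L(P(7, -6))) = √(-2397 + 43) = √(-2354) = I*√2354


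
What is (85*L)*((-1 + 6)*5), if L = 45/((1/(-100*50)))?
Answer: -478125000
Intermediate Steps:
L = -225000 (L = 45/((-1/100*1/50)) = 45/(-1/5000) = 45*(-5000) = -225000)
(85*L)*((-1 + 6)*5) = (85*(-225000))*((-1 + 6)*5) = -95625000*5 = -19125000*25 = -478125000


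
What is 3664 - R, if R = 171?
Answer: 3493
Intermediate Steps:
3664 - R = 3664 - 1*171 = 3664 - 171 = 3493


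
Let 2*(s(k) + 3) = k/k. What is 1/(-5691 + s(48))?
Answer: -2/11387 ≈ -0.00017564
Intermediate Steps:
s(k) = -5/2 (s(k) = -3 + (k/k)/2 = -3 + (1/2)*1 = -3 + 1/2 = -5/2)
1/(-5691 + s(48)) = 1/(-5691 - 5/2) = 1/(-11387/2) = -2/11387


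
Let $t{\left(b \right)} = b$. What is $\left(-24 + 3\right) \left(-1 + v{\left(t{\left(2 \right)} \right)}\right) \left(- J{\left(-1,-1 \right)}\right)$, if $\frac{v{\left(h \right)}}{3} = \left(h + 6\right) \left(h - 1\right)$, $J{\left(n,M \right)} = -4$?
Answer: $-1932$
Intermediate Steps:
$v{\left(h \right)} = 3 \left(-1 + h\right) \left(6 + h\right)$ ($v{\left(h \right)} = 3 \left(h + 6\right) \left(h - 1\right) = 3 \left(6 + h\right) \left(-1 + h\right) = 3 \left(-1 + h\right) \left(6 + h\right)$)
$\left(-24 + 3\right) \left(-1 + v{\left(t{\left(2 \right)} \right)}\right) \left(- J{\left(-1,-1 \right)}\right) = \left(-24 + 3\right) \left(-1 + \left(-18 + 3 \cdot 2^{2} + 15 \cdot 2\right)\right) \left(\left(-1\right) \left(-4\right)\right) = - 21 \left(-1 + \left(-18 + 3 \cdot 4 + 30\right)\right) 4 = - 21 \left(-1 + \left(-18 + 12 + 30\right)\right) 4 = - 21 \left(-1 + 24\right) 4 = \left(-21\right) 23 \cdot 4 = \left(-483\right) 4 = -1932$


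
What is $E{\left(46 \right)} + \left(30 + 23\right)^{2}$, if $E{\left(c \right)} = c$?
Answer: $2855$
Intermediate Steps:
$E{\left(46 \right)} + \left(30 + 23\right)^{2} = 46 + \left(30 + 23\right)^{2} = 46 + 53^{2} = 46 + 2809 = 2855$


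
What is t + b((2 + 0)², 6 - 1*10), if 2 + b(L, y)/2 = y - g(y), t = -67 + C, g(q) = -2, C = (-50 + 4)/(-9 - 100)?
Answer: -8129/109 ≈ -74.578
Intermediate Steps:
C = 46/109 (C = -46/(-109) = -46*(-1/109) = 46/109 ≈ 0.42202)
t = -7257/109 (t = -67 + 46/109 = -7257/109 ≈ -66.578)
b(L, y) = 2*y (b(L, y) = -4 + 2*(y - 1*(-2)) = -4 + 2*(y + 2) = -4 + 2*(2 + y) = -4 + (4 + 2*y) = 2*y)
t + b((2 + 0)², 6 - 1*10) = -7257/109 + 2*(6 - 1*10) = -7257/109 + 2*(6 - 10) = -7257/109 + 2*(-4) = -7257/109 - 8 = -8129/109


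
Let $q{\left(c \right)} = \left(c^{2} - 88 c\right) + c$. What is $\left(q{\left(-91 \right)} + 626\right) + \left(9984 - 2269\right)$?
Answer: $24539$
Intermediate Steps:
$q{\left(c \right)} = c^{2} - 87 c$
$\left(q{\left(-91 \right)} + 626\right) + \left(9984 - 2269\right) = \left(- 91 \left(-87 - 91\right) + 626\right) + \left(9984 - 2269\right) = \left(\left(-91\right) \left(-178\right) + 626\right) + \left(9984 - 2269\right) = \left(16198 + 626\right) + 7715 = 16824 + 7715 = 24539$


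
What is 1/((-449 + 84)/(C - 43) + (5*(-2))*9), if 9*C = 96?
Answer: -97/7635 ≈ -0.012705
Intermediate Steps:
C = 32/3 (C = (⅑)*96 = 32/3 ≈ 10.667)
1/((-449 + 84)/(C - 43) + (5*(-2))*9) = 1/((-449 + 84)/(32/3 - 43) + (5*(-2))*9) = 1/(-365/(-97/3) - 10*9) = 1/(-365*(-3/97) - 90) = 1/(1095/97 - 90) = 1/(-7635/97) = -97/7635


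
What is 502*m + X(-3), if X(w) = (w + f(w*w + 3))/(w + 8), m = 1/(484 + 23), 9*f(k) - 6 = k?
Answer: 2003/2535 ≈ 0.79014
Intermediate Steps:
f(k) = ⅔ + k/9
m = 1/507 ≈ 0.0019724
X(w) = (1 + w + w²/9)/(8 + w) (X(w) = (w + (⅔ + (w*w + 3)/9))/(w + 8) = (w + (⅔ + (w² + 3)/9))/(8 + w) = (w + (⅔ + (3 + w²)/9))/(8 + w) = (w + (⅔ + (⅓ + w²/9)))/(8 + w) = (w + (1 + w²/9))/(8 + w) = (1 + w + w²/9)/(8 + w))
502*m + X(-3) = 502*(1/507) + (1 - 3 + (⅑)*(-3)²)/(8 - 3) = 502/507 + (1 - 3 + (⅑)*9)/5 = 502/507 + (1 - 3 + 1)/5 = 502/507 + (⅕)*(-1) = 502/507 - ⅕ = 2003/2535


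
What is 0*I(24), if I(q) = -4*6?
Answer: 0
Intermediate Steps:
I(q) = -24
0*I(24) = 0*(-24) = 0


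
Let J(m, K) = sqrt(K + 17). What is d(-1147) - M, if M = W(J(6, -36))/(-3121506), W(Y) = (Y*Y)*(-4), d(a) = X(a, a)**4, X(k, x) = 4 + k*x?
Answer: 4675701775765710644398345864871/1560753 ≈ 2.9958e+24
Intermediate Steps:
d(a) = (4 + a**2)**4 (d(a) = (4 + a*a)**4 = (4 + a**2)**4)
J(m, K) = sqrt(17 + K)
W(Y) = -4*Y**2 (W(Y) = Y**2*(-4) = -4*Y**2)
M = -38/1560753 (M = -4*(sqrt(17 - 36))**2/(-3121506) = -4*(sqrt(-19))**2*(-1/3121506) = -4*(I*sqrt(19))**2*(-1/3121506) = -4*(-19)*(-1/3121506) = 76*(-1/3121506) = -38/1560753 ≈ -2.4347e-5)
d(-1147) - M = (4 + (-1147)**2)**4 - 1*(-38/1560753) = (4 + 1315609)**4 + 38/1560753 = 1315613**4 + 38/1560753 = 2995798679077157400561361 + 38/1560753 = 4675701775765710644398345864871/1560753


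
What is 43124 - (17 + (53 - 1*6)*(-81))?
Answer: 46914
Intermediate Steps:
43124 - (17 + (53 - 1*6)*(-81)) = 43124 - (17 + (53 - 6)*(-81)) = 43124 - (17 + 47*(-81)) = 43124 - (17 - 3807) = 43124 - 1*(-3790) = 43124 + 3790 = 46914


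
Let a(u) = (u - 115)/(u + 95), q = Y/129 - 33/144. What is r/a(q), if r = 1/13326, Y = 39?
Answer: -28033/451578162 ≈ -6.2078e-5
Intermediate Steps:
q = 151/2064 (q = 39/129 - 33/144 = 39*(1/129) - 33*1/144 = 13/43 - 11/48 = 151/2064 ≈ 0.073159)
r = 1/13326 ≈ 7.5041e-5
a(u) = (-115 + u)/(95 + u)
r/a(q) = 1/(13326*(((-115 + 151/2064)/(95 + 151/2064)))) = 1/(13326*((-237209/2064/(196231/2064)))) = 1/(13326*(((2064/196231)*(-237209/2064)))) = 1/(13326*(-33887/28033)) = (1/13326)*(-28033/33887) = -28033/451578162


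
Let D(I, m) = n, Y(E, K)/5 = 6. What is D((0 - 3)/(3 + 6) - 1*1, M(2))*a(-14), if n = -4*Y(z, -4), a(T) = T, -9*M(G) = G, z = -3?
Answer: 1680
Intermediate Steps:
Y(E, K) = 30 (Y(E, K) = 5*6 = 30)
M(G) = -G/9
n = -120 (n = -4*30 = -120)
D(I, m) = -120
D((0 - 3)/(3 + 6) - 1*1, M(2))*a(-14) = -120*(-14) = 1680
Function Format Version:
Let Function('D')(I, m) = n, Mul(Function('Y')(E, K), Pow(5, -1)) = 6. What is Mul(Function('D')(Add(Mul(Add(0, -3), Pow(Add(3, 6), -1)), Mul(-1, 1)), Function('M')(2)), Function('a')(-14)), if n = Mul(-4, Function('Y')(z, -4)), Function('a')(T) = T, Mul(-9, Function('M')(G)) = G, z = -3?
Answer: 1680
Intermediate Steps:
Function('Y')(E, K) = 30 (Function('Y')(E, K) = Mul(5, 6) = 30)
Function('M')(G) = Mul(Rational(-1, 9), G)
n = -120 (n = Mul(-4, 30) = -120)
Function('D')(I, m) = -120
Mul(Function('D')(Add(Mul(Add(0, -3), Pow(Add(3, 6), -1)), Mul(-1, 1)), Function('M')(2)), Function('a')(-14)) = Mul(-120, -14) = 1680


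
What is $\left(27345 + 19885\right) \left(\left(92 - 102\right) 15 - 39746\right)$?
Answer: $-1884288080$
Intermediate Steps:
$\left(27345 + 19885\right) \left(\left(92 - 102\right) 15 - 39746\right) = 47230 \left(\left(-10\right) 15 - 39746\right) = 47230 \left(-150 - 39746\right) = 47230 \left(-39896\right) = -1884288080$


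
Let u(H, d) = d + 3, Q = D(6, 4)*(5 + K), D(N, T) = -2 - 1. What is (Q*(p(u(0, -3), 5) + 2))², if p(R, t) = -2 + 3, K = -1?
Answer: 1296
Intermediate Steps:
D(N, T) = -3
Q = -12 (Q = -3*(5 - 1) = -3*4 = -12)
u(H, d) = 3 + d
p(R, t) = 1
(Q*(p(u(0, -3), 5) + 2))² = (-12*(1 + 2))² = (-12*3)² = (-36)² = 1296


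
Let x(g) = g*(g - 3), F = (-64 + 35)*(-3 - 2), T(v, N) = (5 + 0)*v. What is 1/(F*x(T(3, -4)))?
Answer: 1/26100 ≈ 3.8314e-5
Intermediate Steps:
T(v, N) = 5*v
F = 145 (F = -29*(-5) = 145)
x(g) = g*(-3 + g)
1/(F*x(T(3, -4))) = 1/(145*((5*3)*(-3 + 5*3))) = 1/(145*(15*(-3 + 15))) = 1/(145*(15*12)) = 1/(145*180) = 1/26100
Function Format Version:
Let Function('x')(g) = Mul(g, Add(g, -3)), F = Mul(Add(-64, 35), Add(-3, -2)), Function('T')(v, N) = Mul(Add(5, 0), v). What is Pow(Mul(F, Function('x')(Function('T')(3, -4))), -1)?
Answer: Rational(1, 26100) ≈ 3.8314e-5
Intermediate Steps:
Function('T')(v, N) = Mul(5, v)
F = 145 (F = Mul(-29, -5) = 145)
Function('x')(g) = Mul(g, Add(-3, g))
Pow(Mul(F, Function('x')(Function('T')(3, -4))), -1) = Pow(Mul(145, Mul(Mul(5, 3), Add(-3, Mul(5, 3)))), -1) = Pow(Mul(145, Mul(15, Add(-3, 15))), -1) = Pow(Mul(145, Mul(15, 12)), -1) = Pow(Mul(145, 180), -1) = Pow(26100, -1) = Rational(1, 26100)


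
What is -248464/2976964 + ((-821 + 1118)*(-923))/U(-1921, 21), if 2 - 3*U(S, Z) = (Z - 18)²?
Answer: 612058153901/5209687 ≈ 1.1748e+5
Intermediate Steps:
U(S, Z) = ⅔ - (-18 + Z)²/3 (U(S, Z) = ⅔ - (Z - 18)²/3 = ⅔ - (-18 + Z)²/3)
-248464/2976964 + ((-821 + 1118)*(-923))/U(-1921, 21) = -248464/2976964 + ((-821 + 1118)*(-923))/(⅔ - (-18 + 21)²/3) = -248464*1/2976964 + (297*(-923))/(⅔ - ⅓*3²) = -62116/744241 - 274131/(⅔ - ⅓*9) = -62116/744241 - 274131/(⅔ - 3) = -62116/744241 - 274131/(-7/3) = -62116/744241 - 274131*(-3/7) = -62116/744241 + 822393/7 = 612058153901/5209687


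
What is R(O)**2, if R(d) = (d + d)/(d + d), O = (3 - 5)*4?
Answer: 1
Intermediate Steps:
O = -8 (O = -2*4 = -8)
R(d) = 1 (R(d) = (2*d)/((2*d)) = (2*d)*(1/(2*d)) = 1)
R(O)**2 = 1**2 = 1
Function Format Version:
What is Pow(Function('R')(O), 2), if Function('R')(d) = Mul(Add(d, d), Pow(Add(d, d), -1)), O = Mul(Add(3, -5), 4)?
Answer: 1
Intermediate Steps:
O = -8 (O = Mul(-2, 4) = -8)
Function('R')(d) = 1 (Function('R')(d) = Mul(Mul(2, d), Pow(Mul(2, d), -1)) = Mul(Mul(2, d), Mul(Rational(1, 2), Pow(d, -1))) = 1)
Pow(Function('R')(O), 2) = Pow(1, 2) = 1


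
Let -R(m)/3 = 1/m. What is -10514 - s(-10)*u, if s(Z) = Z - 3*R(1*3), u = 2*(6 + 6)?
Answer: -10346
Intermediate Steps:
u = 24 (u = 2*12 = 24)
R(m) = -3/m
s(Z) = 3 + Z (s(Z) = Z - (-9)/(1*3) = Z - (-9)/3 = Z - 3*(-1) = Z + 3 = 3 + Z)
-10514 - s(-10)*u = -10514 - (3 - 10)*24 = -10514 - (-7)*24 = -10514 - 1*(-168) = -10514 + 168 = -10346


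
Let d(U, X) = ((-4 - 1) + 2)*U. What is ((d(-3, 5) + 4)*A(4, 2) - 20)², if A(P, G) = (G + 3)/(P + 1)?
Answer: 49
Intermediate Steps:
A(P, G) = (3 + G)/(1 + P)
d(U, X) = -3*U (d(U, X) = (-5 + 2)*U = -3*U)
((d(-3, 5) + 4)*A(4, 2) - 20)² = ((-3*(-3) + 4)*((3 + 2)/(1 + 4)) - 20)² = ((9 + 4)*(5/5) - 20)² = (13*((⅕)*5) - 20)² = (13*1 - 20)² = (13 - 20)² = (-7)² = 49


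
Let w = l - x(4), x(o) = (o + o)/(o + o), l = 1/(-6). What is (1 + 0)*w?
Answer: -7/6 ≈ -1.1667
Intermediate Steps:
l = -1/6 ≈ -0.16667
x(o) = 1 (x(o) = (2*o)/((2*o)) = (2*o)*(1/(2*o)) = 1)
w = -7/6 (w = -1/6 - 1*1 = -1/6 - 1 = -7/6 ≈ -1.1667)
(1 + 0)*w = (1 + 0)*(-7/6) = 1*(-7/6) = -7/6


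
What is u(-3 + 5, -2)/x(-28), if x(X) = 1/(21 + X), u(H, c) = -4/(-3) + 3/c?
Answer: 7/6 ≈ 1.1667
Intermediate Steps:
u(H, c) = 4/3 + 3/c (u(H, c) = -4*(-1/3) + 3/c = 4/3 + 3/c)
u(-3 + 5, -2)/x(-28) = (4/3 + 3/(-2))/(1/(21 - 28)) = (4/3 + 3*(-1/2))/(1/(-7)) = (4/3 - 3/2)/(-1/7) = -7*(-1/6) = 7/6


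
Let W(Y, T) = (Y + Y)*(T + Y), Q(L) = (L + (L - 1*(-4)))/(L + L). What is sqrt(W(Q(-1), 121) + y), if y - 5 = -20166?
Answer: I*sqrt(20401) ≈ 142.83*I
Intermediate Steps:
y = -20161 (y = 5 - 20166 = -20161)
Q(L) = (4 + 2*L)/(2*L) (Q(L) = (L + (L + 4))/((2*L)) = (L + (4 + L))*(1/(2*L)) = (4 + 2*L)*(1/(2*L)) = (4 + 2*L)/(2*L))
W(Y, T) = 2*Y*(T + Y) (W(Y, T) = (2*Y)*(T + Y) = 2*Y*(T + Y))
sqrt(W(Q(-1), 121) + y) = sqrt(2*((2 - 1)/(-1))*(121 + (2 - 1)/(-1)) - 20161) = sqrt(2*(-1*1)*(121 - 1*1) - 20161) = sqrt(2*(-1)*(121 - 1) - 20161) = sqrt(2*(-1)*120 - 20161) = sqrt(-240 - 20161) = sqrt(-20401) = I*sqrt(20401)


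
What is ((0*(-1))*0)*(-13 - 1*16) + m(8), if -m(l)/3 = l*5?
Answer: -120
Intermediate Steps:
m(l) = -15*l (m(l) = -3*l*5 = -15*l)
((0*(-1))*0)*(-13 - 1*16) + m(8) = ((0*(-1))*0)*(-13 - 1*16) - 15*8 = (0*0)*(-13 - 16) - 120 = 0*(-29) - 120 = 0 - 120 = -120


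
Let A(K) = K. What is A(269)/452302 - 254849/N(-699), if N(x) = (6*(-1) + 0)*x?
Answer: -28816896053/474238647 ≈ -60.765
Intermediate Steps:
N(x) = -6*x (N(x) = (-6 + 0)*x = -6*x)
A(269)/452302 - 254849/N(-699) = 269/452302 - 254849/((-6*(-699))) = 269*(1/452302) - 254849/4194 = 269/452302 - 254849*1/4194 = 269/452302 - 254849/4194 = -28816896053/474238647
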